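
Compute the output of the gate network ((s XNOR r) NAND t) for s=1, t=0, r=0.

Substituting: ((1 XNOR 0) NAND 0)
= 1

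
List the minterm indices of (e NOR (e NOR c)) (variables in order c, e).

Σm(2) = (c AND NOT e)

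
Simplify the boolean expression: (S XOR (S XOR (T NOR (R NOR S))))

By XOR self-cancellation ((E XOR v) XOR v = E):
= (T NOR (R NOR S))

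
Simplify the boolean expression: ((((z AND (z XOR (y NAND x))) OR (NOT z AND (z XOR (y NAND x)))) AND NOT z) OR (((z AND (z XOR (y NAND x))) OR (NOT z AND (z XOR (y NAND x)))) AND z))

By distribution ((E AND v) OR (E AND NOT v) = E) then distribution ((E AND v) OR (E AND NOT v) = E):
= (z XOR (y NAND x))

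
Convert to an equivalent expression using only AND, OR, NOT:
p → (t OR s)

NOT p OR (t OR s)
(Implication elimination: A → B = NOT A OR B)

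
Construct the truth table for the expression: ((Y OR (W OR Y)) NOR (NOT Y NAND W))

W | Y | Output
--------------
0 | 0 | 0
0 | 1 | 0
1 | 0 | 0
1 | 1 | 0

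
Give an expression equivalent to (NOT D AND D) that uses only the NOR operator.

(((D NOR D) NOR (D NOR D)) NOR (D NOR D))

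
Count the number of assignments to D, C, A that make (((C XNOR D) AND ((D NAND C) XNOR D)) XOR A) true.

Satisfying assignments: (0,0,1), (0,1,1), (1,0,1), (1,1,1)
Count: 4 out of 8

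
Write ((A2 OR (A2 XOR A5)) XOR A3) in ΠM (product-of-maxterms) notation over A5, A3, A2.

ΠM(0, 3, 6, 7) = (A5 OR A3 OR A2) AND (A5 OR NOT A3 OR NOT A2) AND (NOT A5 OR NOT A3 OR A2) AND (NOT A5 OR NOT A3 OR NOT A2)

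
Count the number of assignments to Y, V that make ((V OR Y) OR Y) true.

Satisfying assignments: (0,1), (1,0), (1,1)
Count: 3 out of 4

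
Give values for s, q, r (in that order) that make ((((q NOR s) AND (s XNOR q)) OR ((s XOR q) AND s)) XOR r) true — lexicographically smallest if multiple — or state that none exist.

s=0, q=0, r=0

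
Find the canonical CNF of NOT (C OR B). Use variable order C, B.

(C OR NOT B) AND (NOT C OR B) AND (NOT C OR NOT B)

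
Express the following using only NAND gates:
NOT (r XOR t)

(((r NAND (r NAND t)) NAND (t NAND (r NAND t))) NAND ((r NAND (r NAND t)) NAND (t NAND (r NAND t))))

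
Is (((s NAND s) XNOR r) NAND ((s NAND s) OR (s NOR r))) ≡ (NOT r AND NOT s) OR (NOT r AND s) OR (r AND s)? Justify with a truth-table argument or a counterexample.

Yes, they are equivalent — the two output columns agree on all 4 assignments:
r | s | Expression 1 | Expression 2
-----------------------------------
0 | 0 | 1 | 1
0 | 1 | 1 | 1
1 | 0 | 0 | 0
1 | 1 | 1 | 1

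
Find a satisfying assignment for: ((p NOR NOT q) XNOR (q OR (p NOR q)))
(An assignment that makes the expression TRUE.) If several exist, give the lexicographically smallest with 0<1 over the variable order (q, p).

q=0, p=1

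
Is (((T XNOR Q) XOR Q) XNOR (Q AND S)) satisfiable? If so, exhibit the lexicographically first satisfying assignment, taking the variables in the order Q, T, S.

Q=0, T=1, S=0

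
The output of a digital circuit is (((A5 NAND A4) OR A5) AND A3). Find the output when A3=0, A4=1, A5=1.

Substituting: (((1 NAND 1) OR 1) AND 0)
= 0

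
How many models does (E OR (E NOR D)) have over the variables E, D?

Satisfying assignments: (0,0), (1,0), (1,1)
Count: 3 out of 4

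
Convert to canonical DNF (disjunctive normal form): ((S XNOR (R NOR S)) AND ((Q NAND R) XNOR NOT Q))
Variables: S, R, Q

(NOT S AND R AND NOT Q) OR (NOT S AND R AND Q)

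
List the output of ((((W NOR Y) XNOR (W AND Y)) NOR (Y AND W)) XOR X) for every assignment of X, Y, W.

X | Y | W | Output
------------------
0 | 0 | 0 | 1
0 | 0 | 1 | 0
0 | 1 | 0 | 0
0 | 1 | 1 | 0
1 | 0 | 0 | 0
1 | 0 | 1 | 1
1 | 1 | 0 | 1
1 | 1 | 1 | 1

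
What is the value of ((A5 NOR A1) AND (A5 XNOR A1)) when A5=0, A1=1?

Substituting: ((0 NOR 1) AND (0 XNOR 1))
= 0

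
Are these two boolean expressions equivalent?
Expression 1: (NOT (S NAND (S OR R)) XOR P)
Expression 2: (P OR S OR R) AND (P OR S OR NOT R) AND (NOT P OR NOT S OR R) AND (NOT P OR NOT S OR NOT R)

Yes, they are equivalent — the two output columns agree on all 8 assignments:
P | S | R | Expression 1 | Expression 2
---------------------------------------
0 | 0 | 0 | 0 | 0
0 | 0 | 1 | 0 | 0
0 | 1 | 0 | 1 | 1
0 | 1 | 1 | 1 | 1
1 | 0 | 0 | 1 | 1
1 | 0 | 1 | 1 | 1
1 | 1 | 0 | 0 | 0
1 | 1 | 1 | 0 | 0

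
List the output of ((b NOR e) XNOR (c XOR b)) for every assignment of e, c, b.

e | c | b | Output
------------------
0 | 0 | 0 | 0
0 | 0 | 1 | 0
0 | 1 | 0 | 1
0 | 1 | 1 | 1
1 | 0 | 0 | 1
1 | 0 | 1 | 0
1 | 1 | 0 | 0
1 | 1 | 1 | 1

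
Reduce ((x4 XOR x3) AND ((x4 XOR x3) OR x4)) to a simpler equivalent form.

By absorption (E AND (E OR v) = E):
= (x4 XOR x3)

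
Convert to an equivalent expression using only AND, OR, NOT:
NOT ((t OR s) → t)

(t OR s) AND NOT t
(Negated implication: NOT(A → B) = A AND NOT B)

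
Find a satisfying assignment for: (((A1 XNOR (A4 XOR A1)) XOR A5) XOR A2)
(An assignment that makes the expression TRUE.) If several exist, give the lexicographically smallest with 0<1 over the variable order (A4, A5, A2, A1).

A4=0, A5=0, A2=0, A1=0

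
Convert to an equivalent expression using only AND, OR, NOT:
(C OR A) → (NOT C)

NOT (C OR A) OR (NOT C)
(Implication elimination: A → B = NOT A OR B)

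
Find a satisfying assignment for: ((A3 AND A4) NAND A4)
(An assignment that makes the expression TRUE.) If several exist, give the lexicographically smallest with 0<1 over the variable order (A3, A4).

A3=0, A4=0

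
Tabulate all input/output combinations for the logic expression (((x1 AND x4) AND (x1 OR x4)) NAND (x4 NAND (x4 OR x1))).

x4 | x1 | Output
----------------
0 | 0 | 1
0 | 1 | 1
1 | 0 | 1
1 | 1 | 1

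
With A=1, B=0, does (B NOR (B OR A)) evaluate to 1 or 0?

Substituting: (0 NOR (0 OR 1))
= 0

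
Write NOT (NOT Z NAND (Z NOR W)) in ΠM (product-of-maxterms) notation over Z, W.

ΠM(1, 2, 3) = (Z OR NOT W) AND (NOT Z OR W) AND (NOT Z OR NOT W)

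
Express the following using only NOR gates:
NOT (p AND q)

(((p NOR p) NOR (q NOR q)) NOR ((p NOR p) NOR (q NOR q)))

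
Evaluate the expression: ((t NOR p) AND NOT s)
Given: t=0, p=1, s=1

Substituting: ((0 NOR 1) AND NOT 1)
= 0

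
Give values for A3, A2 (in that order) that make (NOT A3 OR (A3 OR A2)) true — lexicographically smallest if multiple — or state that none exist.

A3=0, A2=0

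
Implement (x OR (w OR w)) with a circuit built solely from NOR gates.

((x NOR ((w NOR w) NOR (w NOR w))) NOR (x NOR ((w NOR w) NOR (w NOR w))))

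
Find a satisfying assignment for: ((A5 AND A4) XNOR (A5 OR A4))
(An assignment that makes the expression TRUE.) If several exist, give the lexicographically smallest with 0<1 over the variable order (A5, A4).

A5=0, A4=0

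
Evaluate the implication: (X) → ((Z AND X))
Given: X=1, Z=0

Antecedent (X) = 1; consequent ((Z AND X)) = 0.
1 → 0 = 0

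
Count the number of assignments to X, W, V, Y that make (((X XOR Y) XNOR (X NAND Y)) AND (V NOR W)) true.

Satisfying assignments: (0,0,0,1), (1,0,0,0), (1,0,0,1)
Count: 3 out of 16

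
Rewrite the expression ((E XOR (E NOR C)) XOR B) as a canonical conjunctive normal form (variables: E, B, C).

(E OR B OR NOT C) AND (E OR NOT B OR C) AND (NOT E OR NOT B OR C) AND (NOT E OR NOT B OR NOT C)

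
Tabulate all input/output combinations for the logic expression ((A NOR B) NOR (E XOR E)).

E | A | B | Output
------------------
0 | 0 | 0 | 0
0 | 0 | 1 | 1
0 | 1 | 0 | 1
0 | 1 | 1 | 1
1 | 0 | 0 | 0
1 | 0 | 1 | 1
1 | 1 | 0 | 1
1 | 1 | 1 | 1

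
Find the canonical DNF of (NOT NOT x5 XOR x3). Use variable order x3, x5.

(NOT x3 AND x5) OR (x3 AND NOT x5)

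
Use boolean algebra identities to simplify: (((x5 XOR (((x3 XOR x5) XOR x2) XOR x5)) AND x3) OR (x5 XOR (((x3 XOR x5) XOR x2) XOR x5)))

By absorption (E OR (E AND v) = E) then XOR self-cancellation ((E XOR v) XOR v = E):
= ((x3 XOR x5) XOR x2)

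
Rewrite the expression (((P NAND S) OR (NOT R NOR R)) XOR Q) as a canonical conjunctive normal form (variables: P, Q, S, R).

(P OR NOT Q OR S OR R) AND (P OR NOT Q OR S OR NOT R) AND (P OR NOT Q OR NOT S OR R) AND (P OR NOT Q OR NOT S OR NOT R) AND (NOT P OR Q OR NOT S OR R) AND (NOT P OR Q OR NOT S OR NOT R) AND (NOT P OR NOT Q OR S OR R) AND (NOT P OR NOT Q OR S OR NOT R)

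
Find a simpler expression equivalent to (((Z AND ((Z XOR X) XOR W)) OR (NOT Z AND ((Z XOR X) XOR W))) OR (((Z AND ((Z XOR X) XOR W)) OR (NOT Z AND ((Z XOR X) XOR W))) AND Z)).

By absorption (E OR (E AND v) = E) then distribution ((E AND v) OR (E AND NOT v) = E):
= ((Z XOR X) XOR W)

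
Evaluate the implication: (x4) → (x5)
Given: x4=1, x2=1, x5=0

Antecedent (x4) = 1; consequent (x5) = 0.
1 → 0 = 0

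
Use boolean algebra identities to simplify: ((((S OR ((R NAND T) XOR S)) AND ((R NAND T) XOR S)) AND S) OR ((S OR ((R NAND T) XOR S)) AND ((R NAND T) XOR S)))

By absorption (E OR (E AND v) = E) then absorption (E AND (E OR v) = E):
= ((R NAND T) XOR S)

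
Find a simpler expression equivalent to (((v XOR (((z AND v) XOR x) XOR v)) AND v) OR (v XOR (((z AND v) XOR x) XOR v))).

By absorption (E OR (E AND v) = E) then XOR self-cancellation ((E XOR v) XOR v = E):
= ((z AND v) XOR x)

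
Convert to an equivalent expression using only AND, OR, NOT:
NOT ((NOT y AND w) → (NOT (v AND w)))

(NOT y AND w) AND (v AND w)
(Negated implication: NOT(A → B) = A AND NOT B)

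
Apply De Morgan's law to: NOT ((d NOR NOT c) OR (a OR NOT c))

NOT (d NOR NOT c) AND NOT (a OR NOT c)
De Morgan's: NOT(OR of terms) = AND of negations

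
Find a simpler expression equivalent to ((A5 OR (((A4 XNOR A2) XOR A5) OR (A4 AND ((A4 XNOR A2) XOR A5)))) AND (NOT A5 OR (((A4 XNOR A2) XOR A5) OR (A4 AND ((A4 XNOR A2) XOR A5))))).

By distribution ((E OR v) AND (E OR NOT v) = E) then absorption (E OR (E AND v) = E):
= ((A4 XNOR A2) XOR A5)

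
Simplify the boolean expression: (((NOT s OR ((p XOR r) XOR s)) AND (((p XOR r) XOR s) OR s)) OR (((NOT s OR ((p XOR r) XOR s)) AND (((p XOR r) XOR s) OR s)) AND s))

By absorption (E OR (E AND v) = E) then distribution ((E OR v) AND (E OR NOT v) = E):
= ((p XOR r) XOR s)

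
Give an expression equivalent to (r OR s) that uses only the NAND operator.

((r NAND r) NAND (s NAND s))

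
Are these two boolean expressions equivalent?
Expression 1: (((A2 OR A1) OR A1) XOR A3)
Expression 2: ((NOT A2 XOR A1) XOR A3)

No. Counterexample: with A1=0, A3=0, A2=0, Expression 1 = 0 but Expression 2 = 1.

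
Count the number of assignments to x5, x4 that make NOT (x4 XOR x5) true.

Satisfying assignments: (0,0), (1,1)
Count: 2 out of 4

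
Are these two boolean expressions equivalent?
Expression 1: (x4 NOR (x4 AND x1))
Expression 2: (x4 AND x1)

No. Counterexample: with x4=0, x1=0, Expression 1 = 1 but Expression 2 = 0.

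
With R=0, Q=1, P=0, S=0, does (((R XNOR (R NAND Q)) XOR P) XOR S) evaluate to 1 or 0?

Substituting: (((0 XNOR (0 NAND 1)) XOR 0) XOR 0)
= 0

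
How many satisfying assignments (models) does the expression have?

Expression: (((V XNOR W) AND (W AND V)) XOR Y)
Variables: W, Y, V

Satisfying assignments: (0,1,0), (0,1,1), (1,0,1), (1,1,0)
Count: 4 out of 8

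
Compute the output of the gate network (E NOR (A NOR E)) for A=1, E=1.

Substituting: (1 NOR (1 NOR 1))
= 0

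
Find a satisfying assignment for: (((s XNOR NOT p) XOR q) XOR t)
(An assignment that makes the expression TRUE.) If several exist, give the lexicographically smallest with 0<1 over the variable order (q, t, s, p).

q=0, t=0, s=0, p=1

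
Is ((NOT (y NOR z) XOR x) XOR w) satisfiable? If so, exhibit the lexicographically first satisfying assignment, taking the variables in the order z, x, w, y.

z=0, x=0, w=0, y=1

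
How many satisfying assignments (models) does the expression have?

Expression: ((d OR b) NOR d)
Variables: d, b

Satisfying assignments: (0,0)
Count: 1 out of 4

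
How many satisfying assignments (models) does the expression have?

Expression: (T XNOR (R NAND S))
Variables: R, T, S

Satisfying assignments: (0,1,0), (0,1,1), (1,0,1), (1,1,0)
Count: 4 out of 8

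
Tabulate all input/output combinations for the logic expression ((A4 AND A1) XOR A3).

A4 | A1 | A3 | Output
---------------------
0 | 0 | 0 | 0
0 | 0 | 1 | 1
0 | 1 | 0 | 0
0 | 1 | 1 | 1
1 | 0 | 0 | 0
1 | 0 | 1 | 1
1 | 1 | 0 | 1
1 | 1 | 1 | 0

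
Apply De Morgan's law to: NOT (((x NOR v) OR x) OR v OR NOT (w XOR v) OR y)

NOT ((x NOR v) OR x) AND NOT v AND (w XOR v) AND NOT y
De Morgan's: NOT(OR of terms) = AND of negations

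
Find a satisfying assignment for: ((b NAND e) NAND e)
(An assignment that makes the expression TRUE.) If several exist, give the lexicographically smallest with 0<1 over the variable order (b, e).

b=0, e=0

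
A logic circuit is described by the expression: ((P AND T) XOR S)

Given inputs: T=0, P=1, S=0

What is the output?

Substituting: ((1 AND 0) XOR 0)
= 0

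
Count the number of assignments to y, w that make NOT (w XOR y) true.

Satisfying assignments: (0,0), (1,1)
Count: 2 out of 4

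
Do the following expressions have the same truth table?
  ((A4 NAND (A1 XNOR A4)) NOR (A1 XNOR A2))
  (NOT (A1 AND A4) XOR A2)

No. Counterexample: with A2=0, A4=0, A1=0, Expression 1 = 0 but Expression 2 = 1.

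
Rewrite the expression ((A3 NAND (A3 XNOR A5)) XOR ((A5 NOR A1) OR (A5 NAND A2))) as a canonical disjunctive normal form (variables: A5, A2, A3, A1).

(A5 AND NOT A2 AND A3 AND NOT A1) OR (A5 AND NOT A2 AND A3 AND A1) OR (A5 AND A2 AND NOT A3 AND NOT A1) OR (A5 AND A2 AND NOT A3 AND A1)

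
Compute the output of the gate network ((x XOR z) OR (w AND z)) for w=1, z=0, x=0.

Substituting: ((0 XOR 0) OR (1 AND 0))
= 0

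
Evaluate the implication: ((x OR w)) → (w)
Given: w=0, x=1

Antecedent ((x OR w)) = 1; consequent (w) = 0.
1 → 0 = 0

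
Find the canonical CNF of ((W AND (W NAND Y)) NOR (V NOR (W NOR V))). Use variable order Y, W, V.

(Y OR NOT W OR V) AND (Y OR NOT W OR NOT V) AND (NOT Y OR NOT W OR V)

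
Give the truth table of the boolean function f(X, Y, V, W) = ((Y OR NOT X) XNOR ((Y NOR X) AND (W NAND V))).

X | Y | V | W | Output
----------------------
0 | 0 | 0 | 0 | 1
0 | 0 | 0 | 1 | 1
0 | 0 | 1 | 0 | 1
0 | 0 | 1 | 1 | 0
0 | 1 | 0 | 0 | 0
0 | 1 | 0 | 1 | 0
0 | 1 | 1 | 0 | 0
0 | 1 | 1 | 1 | 0
1 | 0 | 0 | 0 | 1
1 | 0 | 0 | 1 | 1
1 | 0 | 1 | 0 | 1
1 | 0 | 1 | 1 | 1
1 | 1 | 0 | 0 | 0
1 | 1 | 0 | 1 | 0
1 | 1 | 1 | 0 | 0
1 | 1 | 1 | 1 | 0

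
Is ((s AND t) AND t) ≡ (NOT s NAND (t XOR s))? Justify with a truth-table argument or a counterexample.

No. Counterexample: with t=0, s=0, Expression 1 = 0 but Expression 2 = 1.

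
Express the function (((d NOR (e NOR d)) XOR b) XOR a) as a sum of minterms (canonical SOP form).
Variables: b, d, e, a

Σm(1, 2, 5, 7, 8, 11, 12, 14) = (NOT b AND NOT d AND NOT e AND a) OR (NOT b AND NOT d AND e AND NOT a) OR (NOT b AND d AND NOT e AND a) OR (NOT b AND d AND e AND a) OR (b AND NOT d AND NOT e AND NOT a) OR (b AND NOT d AND e AND a) OR (b AND d AND NOT e AND NOT a) OR (b AND d AND e AND NOT a)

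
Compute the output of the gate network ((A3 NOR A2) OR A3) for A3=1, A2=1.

Substituting: ((1 NOR 1) OR 1)
= 1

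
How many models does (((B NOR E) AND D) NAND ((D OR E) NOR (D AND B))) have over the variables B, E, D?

Satisfying assignments: (0,0,0), (0,0,1), (0,1,0), (0,1,1), (1,0,0), (1,0,1), (1,1,0), (1,1,1)
Count: 8 out of 8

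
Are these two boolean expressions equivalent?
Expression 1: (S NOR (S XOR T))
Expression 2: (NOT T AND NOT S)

Yes, they are equivalent — the two output columns agree on all 4 assignments:
T | S | Expression 1 | Expression 2
-----------------------------------
0 | 0 | 1 | 1
0 | 1 | 0 | 0
1 | 0 | 0 | 0
1 | 1 | 0 | 0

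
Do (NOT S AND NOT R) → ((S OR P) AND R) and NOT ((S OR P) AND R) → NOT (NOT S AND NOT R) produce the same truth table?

Yes, Contrapositive is always equivalent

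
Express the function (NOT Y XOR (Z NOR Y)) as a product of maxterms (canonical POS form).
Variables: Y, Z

ΠM(0, 2, 3) = (Y OR Z) AND (NOT Y OR Z) AND (NOT Y OR NOT Z)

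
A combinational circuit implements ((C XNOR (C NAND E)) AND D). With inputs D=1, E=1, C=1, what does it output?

Substituting: ((1 XNOR (1 NAND 1)) AND 1)
= 0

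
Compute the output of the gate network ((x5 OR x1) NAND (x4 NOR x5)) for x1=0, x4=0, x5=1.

Substituting: ((1 OR 0) NAND (0 NOR 1))
= 1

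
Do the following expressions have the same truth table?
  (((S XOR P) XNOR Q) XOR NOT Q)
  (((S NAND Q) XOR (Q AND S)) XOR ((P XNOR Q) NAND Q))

No. Counterexample: with P=0, Q=0, S=1, Expression 1 = 1 but Expression 2 = 0.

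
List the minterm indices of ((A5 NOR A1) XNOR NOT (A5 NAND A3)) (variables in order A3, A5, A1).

Σm(1, 2, 3, 5) = (NOT A3 AND NOT A5 AND A1) OR (NOT A3 AND A5 AND NOT A1) OR (NOT A3 AND A5 AND A1) OR (A3 AND NOT A5 AND A1)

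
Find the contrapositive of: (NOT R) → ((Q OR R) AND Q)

Contrapositive: NOT ((Q OR R) AND Q) → R
Note: A statement and its contrapositive are logically equivalent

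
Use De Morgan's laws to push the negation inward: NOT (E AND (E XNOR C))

NOT E OR NOT (E XNOR C)
De Morgan's: NOT(AND of terms) = OR of negations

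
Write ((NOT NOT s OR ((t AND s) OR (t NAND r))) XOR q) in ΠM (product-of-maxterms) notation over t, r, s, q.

ΠM(1, 3, 5, 7, 9, 11, 12, 15) = (t OR r OR s OR NOT q) AND (t OR r OR NOT s OR NOT q) AND (t OR NOT r OR s OR NOT q) AND (t OR NOT r OR NOT s OR NOT q) AND (NOT t OR r OR s OR NOT q) AND (NOT t OR r OR NOT s OR NOT q) AND (NOT t OR NOT r OR s OR q) AND (NOT t OR NOT r OR NOT s OR NOT q)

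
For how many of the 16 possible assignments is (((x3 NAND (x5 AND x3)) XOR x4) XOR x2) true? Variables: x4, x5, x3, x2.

Satisfying assignments: (0,0,0,0), (0,0,1,0), (0,1,0,0), (0,1,1,1), (1,0,0,1), (1,0,1,1), (1,1,0,1), (1,1,1,0)
Count: 8 out of 16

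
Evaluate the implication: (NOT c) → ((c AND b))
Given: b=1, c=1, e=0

Antecedent (NOT c) = 0; consequent ((c AND b)) = 1.
0 → 1 = 1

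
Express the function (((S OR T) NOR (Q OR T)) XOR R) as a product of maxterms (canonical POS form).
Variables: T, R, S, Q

ΠM(1, 2, 3, 4, 8, 9, 10, 11) = (T OR R OR S OR NOT Q) AND (T OR R OR NOT S OR Q) AND (T OR R OR NOT S OR NOT Q) AND (T OR NOT R OR S OR Q) AND (NOT T OR R OR S OR Q) AND (NOT T OR R OR S OR NOT Q) AND (NOT T OR R OR NOT S OR Q) AND (NOT T OR R OR NOT S OR NOT Q)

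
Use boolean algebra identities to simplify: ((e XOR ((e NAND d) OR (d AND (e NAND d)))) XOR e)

By XOR self-cancellation ((E XOR v) XOR v = E) then absorption (E OR (E AND v) = E):
= (e NAND d)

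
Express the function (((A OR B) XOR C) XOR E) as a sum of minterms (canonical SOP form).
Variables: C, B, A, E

Σm(1, 2, 4, 6, 8, 11, 13, 15) = (NOT C AND NOT B AND NOT A AND E) OR (NOT C AND NOT B AND A AND NOT E) OR (NOT C AND B AND NOT A AND NOT E) OR (NOT C AND B AND A AND NOT E) OR (C AND NOT B AND NOT A AND NOT E) OR (C AND NOT B AND A AND E) OR (C AND B AND NOT A AND E) OR (C AND B AND A AND E)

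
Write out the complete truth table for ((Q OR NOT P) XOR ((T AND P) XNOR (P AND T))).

P | Q | T | Output
------------------
0 | 0 | 0 | 0
0 | 0 | 1 | 0
0 | 1 | 0 | 0
0 | 1 | 1 | 0
1 | 0 | 0 | 1
1 | 0 | 1 | 1
1 | 1 | 0 | 0
1 | 1 | 1 | 0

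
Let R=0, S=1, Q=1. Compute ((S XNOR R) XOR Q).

Substituting: ((1 XNOR 0) XOR 1)
= 1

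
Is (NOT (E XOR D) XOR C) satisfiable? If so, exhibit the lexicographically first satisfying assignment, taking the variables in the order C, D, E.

C=0, D=0, E=0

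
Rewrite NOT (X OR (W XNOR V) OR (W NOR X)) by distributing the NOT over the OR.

NOT X AND NOT (W XNOR V) AND NOT (W NOR X)
De Morgan's: NOT(OR of terms) = AND of negations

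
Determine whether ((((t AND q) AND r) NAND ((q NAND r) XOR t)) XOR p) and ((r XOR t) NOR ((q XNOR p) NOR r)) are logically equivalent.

No. Counterexample: with p=0, r=0, q=0, t=1, Expression 1 = 1 but Expression 2 = 0.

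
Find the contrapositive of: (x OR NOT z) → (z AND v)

Contrapositive: NOT (z AND v) → NOT (x OR NOT z)
Note: A statement and its contrapositive are logically equivalent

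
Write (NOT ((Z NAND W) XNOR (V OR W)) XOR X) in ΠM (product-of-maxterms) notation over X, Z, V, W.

ΠM(1, 2, 3, 6, 8, 12, 13, 15) = (X OR Z OR V OR NOT W) AND (X OR Z OR NOT V OR W) AND (X OR Z OR NOT V OR NOT W) AND (X OR NOT Z OR NOT V OR W) AND (NOT X OR Z OR V OR W) AND (NOT X OR NOT Z OR V OR W) AND (NOT X OR NOT Z OR V OR NOT W) AND (NOT X OR NOT Z OR NOT V OR NOT W)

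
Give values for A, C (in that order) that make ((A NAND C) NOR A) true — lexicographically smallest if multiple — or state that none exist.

UNSATISFIABLE - no assignment makes this expression true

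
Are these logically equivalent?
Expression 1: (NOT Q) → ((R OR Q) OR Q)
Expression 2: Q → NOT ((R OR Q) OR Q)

No, Inverse is not equivalent to original (counterexample: Q=0, R=0)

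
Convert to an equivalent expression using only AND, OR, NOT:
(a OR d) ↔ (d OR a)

((a OR d) AND (d OR a)) OR (NOT (a OR d) AND NOT (d OR a))
(Biconditional = both true or both false)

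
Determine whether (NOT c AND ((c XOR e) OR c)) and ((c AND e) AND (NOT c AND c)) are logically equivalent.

No. Counterexample: with c=0, e=1, Expression 1 = 1 but Expression 2 = 0.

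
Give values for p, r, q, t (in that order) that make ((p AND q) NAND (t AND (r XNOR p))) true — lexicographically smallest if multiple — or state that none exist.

p=0, r=0, q=0, t=0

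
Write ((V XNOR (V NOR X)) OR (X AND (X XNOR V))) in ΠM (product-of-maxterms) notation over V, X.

ΠM(0, 2) = (V OR X) AND (NOT V OR X)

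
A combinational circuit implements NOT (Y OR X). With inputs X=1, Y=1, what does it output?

Substituting: NOT (1 OR 1)
= 0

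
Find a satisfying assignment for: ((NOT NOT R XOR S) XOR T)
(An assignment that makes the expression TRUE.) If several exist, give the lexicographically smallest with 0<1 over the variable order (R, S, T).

R=0, S=0, T=1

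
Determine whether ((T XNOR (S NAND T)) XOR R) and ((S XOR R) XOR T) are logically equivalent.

No. Counterexample: with R=0, S=1, T=0, Expression 1 = 0 but Expression 2 = 1.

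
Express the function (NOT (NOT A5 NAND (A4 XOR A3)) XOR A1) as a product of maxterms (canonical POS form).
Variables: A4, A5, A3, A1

ΠM(0, 3, 4, 6, 9, 10, 12, 14) = (A4 OR A5 OR A3 OR A1) AND (A4 OR A5 OR NOT A3 OR NOT A1) AND (A4 OR NOT A5 OR A3 OR A1) AND (A4 OR NOT A5 OR NOT A3 OR A1) AND (NOT A4 OR A5 OR A3 OR NOT A1) AND (NOT A4 OR A5 OR NOT A3 OR A1) AND (NOT A4 OR NOT A5 OR A3 OR A1) AND (NOT A4 OR NOT A5 OR NOT A3 OR A1)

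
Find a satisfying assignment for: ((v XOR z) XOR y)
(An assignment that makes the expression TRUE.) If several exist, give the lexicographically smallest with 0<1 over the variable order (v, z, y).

v=0, z=0, y=1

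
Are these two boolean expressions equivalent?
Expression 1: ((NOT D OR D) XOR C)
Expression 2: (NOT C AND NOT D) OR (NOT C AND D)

Yes, they are equivalent — the two output columns agree on all 4 assignments:
C | D | Expression 1 | Expression 2
-----------------------------------
0 | 0 | 1 | 1
0 | 1 | 1 | 1
1 | 0 | 0 | 0
1 | 1 | 0 | 0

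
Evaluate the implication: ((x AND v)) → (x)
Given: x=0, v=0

Antecedent ((x AND v)) = 0; consequent (x) = 0.
0 → 0 = 1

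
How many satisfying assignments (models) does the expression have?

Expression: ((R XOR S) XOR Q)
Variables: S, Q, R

Satisfying assignments: (0,0,1), (0,1,0), (1,0,0), (1,1,1)
Count: 4 out of 8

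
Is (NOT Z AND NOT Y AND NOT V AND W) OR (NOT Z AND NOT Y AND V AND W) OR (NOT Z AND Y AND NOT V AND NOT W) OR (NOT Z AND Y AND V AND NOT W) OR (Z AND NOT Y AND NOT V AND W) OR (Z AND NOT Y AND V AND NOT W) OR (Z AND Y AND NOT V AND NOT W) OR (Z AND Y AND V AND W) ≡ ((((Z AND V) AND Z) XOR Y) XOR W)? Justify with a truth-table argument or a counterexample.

Yes, they are equivalent — the two output columns agree on all 16 assignments:
Z | Y | V | W | Expression 1 | Expression 2
-------------------------------------------
0 | 0 | 0 | 0 | 0 | 0
0 | 0 | 0 | 1 | 1 | 1
0 | 0 | 1 | 0 | 0 | 0
0 | 0 | 1 | 1 | 1 | 1
0 | 1 | 0 | 0 | 1 | 1
0 | 1 | 0 | 1 | 0 | 0
0 | 1 | 1 | 0 | 1 | 1
0 | 1 | 1 | 1 | 0 | 0
1 | 0 | 0 | 0 | 0 | 0
1 | 0 | 0 | 1 | 1 | 1
1 | 0 | 1 | 0 | 1 | 1
1 | 0 | 1 | 1 | 0 | 0
1 | 1 | 0 | 0 | 1 | 1
1 | 1 | 0 | 1 | 0 | 0
1 | 1 | 1 | 0 | 0 | 0
1 | 1 | 1 | 1 | 1 | 1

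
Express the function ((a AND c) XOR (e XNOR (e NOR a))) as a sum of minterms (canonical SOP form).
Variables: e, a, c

Σm(2, 7) = (NOT e AND a AND NOT c) OR (e AND a AND c)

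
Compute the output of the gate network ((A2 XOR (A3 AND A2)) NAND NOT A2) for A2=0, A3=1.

Substituting: ((0 XOR (1 AND 0)) NAND NOT 0)
= 1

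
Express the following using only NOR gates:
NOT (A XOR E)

(((((A NOR E) NOR (A NOR E)) NOR ((A NOR E) NOR (A NOR E))) NOR ((((A NOR A) NOR (E NOR E)) NOR ((A NOR A) NOR (E NOR E))) NOR (((A NOR A) NOR (E NOR E)) NOR ((A NOR A) NOR (E NOR E))))) NOR ((((A NOR E) NOR (A NOR E)) NOR ((A NOR E) NOR (A NOR E))) NOR ((((A NOR A) NOR (E NOR E)) NOR ((A NOR A) NOR (E NOR E))) NOR (((A NOR A) NOR (E NOR E)) NOR ((A NOR A) NOR (E NOR E))))))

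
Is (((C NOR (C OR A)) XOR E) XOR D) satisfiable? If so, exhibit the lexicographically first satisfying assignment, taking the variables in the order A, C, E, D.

A=0, C=0, E=0, D=0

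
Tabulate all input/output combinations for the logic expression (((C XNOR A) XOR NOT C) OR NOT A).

C | A | Output
--------------
0 | 0 | 1
0 | 1 | 1
1 | 0 | 1
1 | 1 | 1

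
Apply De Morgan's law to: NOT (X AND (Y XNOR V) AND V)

NOT X OR NOT (Y XNOR V) OR NOT V
De Morgan's: NOT(AND of terms) = OR of negations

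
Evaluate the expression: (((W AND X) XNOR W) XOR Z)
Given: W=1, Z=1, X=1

Substituting: (((1 AND 1) XNOR 1) XOR 1)
= 0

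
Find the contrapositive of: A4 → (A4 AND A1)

Contrapositive: NOT (A4 AND A1) → NOT A4
Note: A statement and its contrapositive are logically equivalent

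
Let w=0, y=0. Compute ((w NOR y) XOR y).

Substituting: ((0 NOR 0) XOR 0)
= 1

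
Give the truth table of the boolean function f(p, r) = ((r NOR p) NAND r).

p | r | Output
--------------
0 | 0 | 1
0 | 1 | 1
1 | 0 | 1
1 | 1 | 1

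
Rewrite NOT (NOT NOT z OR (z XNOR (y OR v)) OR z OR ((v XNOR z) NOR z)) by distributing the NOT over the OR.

NOT z AND NOT (z XNOR (y OR v)) AND NOT z AND NOT ((v XNOR z) NOR z)
De Morgan's: NOT(OR of terms) = AND of negations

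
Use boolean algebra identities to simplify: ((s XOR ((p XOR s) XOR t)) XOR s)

By XOR self-cancellation ((E XOR v) XOR v = E):
= ((p XOR s) XOR t)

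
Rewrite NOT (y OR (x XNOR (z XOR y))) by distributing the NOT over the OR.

NOT y AND NOT (x XNOR (z XOR y))
De Morgan's: NOT(OR of terms) = AND of negations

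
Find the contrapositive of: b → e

Contrapositive: NOT e → NOT b
Note: A statement and its contrapositive are logically equivalent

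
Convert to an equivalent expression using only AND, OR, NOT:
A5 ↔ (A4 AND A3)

(A5 AND (A4 AND A3)) OR (NOT A5 AND NOT (A4 AND A3))
(Biconditional = both true or both false)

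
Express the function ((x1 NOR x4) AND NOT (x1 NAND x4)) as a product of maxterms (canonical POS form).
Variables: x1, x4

ΠM(0, 1, 2, 3) = (x1 OR x4) AND (x1 OR NOT x4) AND (NOT x1 OR x4) AND (NOT x1 OR NOT x4)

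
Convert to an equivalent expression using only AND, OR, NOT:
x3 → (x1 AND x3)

NOT x3 OR (x1 AND x3)
(Implication elimination: A → B = NOT A OR B)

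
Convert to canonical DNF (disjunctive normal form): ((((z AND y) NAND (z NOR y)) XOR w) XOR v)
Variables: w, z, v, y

(NOT w AND NOT z AND NOT v AND NOT y) OR (NOT w AND NOT z AND NOT v AND y) OR (NOT w AND z AND NOT v AND NOT y) OR (NOT w AND z AND NOT v AND y) OR (w AND NOT z AND v AND NOT y) OR (w AND NOT z AND v AND y) OR (w AND z AND v AND NOT y) OR (w AND z AND v AND y)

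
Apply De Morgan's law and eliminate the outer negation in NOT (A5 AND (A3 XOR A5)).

NOT A5 OR NOT (A3 XOR A5)
De Morgan's: NOT(AND of terms) = OR of negations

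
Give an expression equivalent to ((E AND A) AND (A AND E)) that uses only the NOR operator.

((((E NOR E) NOR (A NOR A)) NOR ((E NOR E) NOR (A NOR A))) NOR (((A NOR A) NOR (E NOR E)) NOR ((A NOR A) NOR (E NOR E))))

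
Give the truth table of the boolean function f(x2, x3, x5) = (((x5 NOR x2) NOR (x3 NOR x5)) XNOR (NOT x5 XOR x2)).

x2 | x3 | x5 | Output
---------------------
0 | 0 | 0 | 0
0 | 0 | 1 | 0
0 | 1 | 0 | 0
0 | 1 | 1 | 0
1 | 0 | 0 | 1
1 | 0 | 1 | 1
1 | 1 | 0 | 0
1 | 1 | 1 | 1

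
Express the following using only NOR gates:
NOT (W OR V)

(((W NOR V) NOR (W NOR V)) NOR ((W NOR V) NOR (W NOR V)))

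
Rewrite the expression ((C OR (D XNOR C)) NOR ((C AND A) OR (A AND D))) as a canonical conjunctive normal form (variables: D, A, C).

(D OR A OR C) AND (D OR A OR NOT C) AND (D OR NOT A OR C) AND (D OR NOT A OR NOT C) AND (NOT D OR A OR NOT C) AND (NOT D OR NOT A OR C) AND (NOT D OR NOT A OR NOT C)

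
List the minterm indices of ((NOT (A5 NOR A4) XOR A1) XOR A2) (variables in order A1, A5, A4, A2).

Σm(1, 2, 4, 6, 8, 11, 13, 15) = (NOT A1 AND NOT A5 AND NOT A4 AND A2) OR (NOT A1 AND NOT A5 AND A4 AND NOT A2) OR (NOT A1 AND A5 AND NOT A4 AND NOT A2) OR (NOT A1 AND A5 AND A4 AND NOT A2) OR (A1 AND NOT A5 AND NOT A4 AND NOT A2) OR (A1 AND NOT A5 AND A4 AND A2) OR (A1 AND A5 AND NOT A4 AND A2) OR (A1 AND A5 AND A4 AND A2)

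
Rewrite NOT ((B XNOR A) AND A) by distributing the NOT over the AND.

NOT (B XNOR A) OR NOT A
De Morgan's: NOT(AND of terms) = OR of negations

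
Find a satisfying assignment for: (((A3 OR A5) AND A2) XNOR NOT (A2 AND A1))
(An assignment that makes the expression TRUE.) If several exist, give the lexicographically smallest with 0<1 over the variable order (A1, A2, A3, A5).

A1=0, A2=1, A3=0, A5=1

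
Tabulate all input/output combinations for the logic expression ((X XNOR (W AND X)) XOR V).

X | W | V | Output
------------------
0 | 0 | 0 | 1
0 | 0 | 1 | 0
0 | 1 | 0 | 1
0 | 1 | 1 | 0
1 | 0 | 0 | 0
1 | 0 | 1 | 1
1 | 1 | 0 | 1
1 | 1 | 1 | 0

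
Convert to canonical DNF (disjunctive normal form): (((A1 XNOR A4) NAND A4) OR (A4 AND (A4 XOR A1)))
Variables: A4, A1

(NOT A4 AND NOT A1) OR (NOT A4 AND A1) OR (A4 AND NOT A1)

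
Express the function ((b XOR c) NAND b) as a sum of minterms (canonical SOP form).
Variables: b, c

Σm(0, 1, 3) = (NOT b AND NOT c) OR (NOT b AND c) OR (b AND c)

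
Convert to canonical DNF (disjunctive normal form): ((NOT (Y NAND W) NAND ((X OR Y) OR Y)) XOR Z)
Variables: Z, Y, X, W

(NOT Z AND NOT Y AND NOT X AND NOT W) OR (NOT Z AND NOT Y AND NOT X AND W) OR (NOT Z AND NOT Y AND X AND NOT W) OR (NOT Z AND NOT Y AND X AND W) OR (NOT Z AND Y AND NOT X AND NOT W) OR (NOT Z AND Y AND X AND NOT W) OR (Z AND Y AND NOT X AND W) OR (Z AND Y AND X AND W)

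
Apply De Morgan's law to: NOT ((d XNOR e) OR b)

NOT (d XNOR e) AND NOT b
De Morgan's: NOT(OR of terms) = AND of negations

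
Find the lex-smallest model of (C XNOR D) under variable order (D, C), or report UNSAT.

D=0, C=0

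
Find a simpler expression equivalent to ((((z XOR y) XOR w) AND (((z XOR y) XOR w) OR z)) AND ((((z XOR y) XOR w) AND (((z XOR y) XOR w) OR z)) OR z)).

By absorption (E AND (E OR v) = E) then absorption (E AND (E OR v) = E):
= ((z XOR y) XOR w)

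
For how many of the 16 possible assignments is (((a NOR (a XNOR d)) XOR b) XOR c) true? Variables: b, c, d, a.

Satisfying assignments: (0,0,1,0), (0,1,0,0), (0,1,0,1), (0,1,1,1), (1,0,0,0), (1,0,0,1), (1,0,1,1), (1,1,1,0)
Count: 8 out of 16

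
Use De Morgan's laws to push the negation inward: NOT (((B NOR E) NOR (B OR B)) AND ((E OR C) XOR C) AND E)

NOT ((B NOR E) NOR (B OR B)) OR NOT ((E OR C) XOR C) OR NOT E
De Morgan's: NOT(AND of terms) = OR of negations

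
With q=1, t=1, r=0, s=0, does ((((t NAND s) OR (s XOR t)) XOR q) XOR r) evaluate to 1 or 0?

Substituting: ((((1 NAND 0) OR (0 XOR 1)) XOR 1) XOR 0)
= 0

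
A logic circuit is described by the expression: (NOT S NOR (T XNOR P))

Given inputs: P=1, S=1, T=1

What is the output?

Substituting: (NOT 1 NOR (1 XNOR 1))
= 0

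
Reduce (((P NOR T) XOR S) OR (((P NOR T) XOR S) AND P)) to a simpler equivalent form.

By absorption (E OR (E AND v) = E):
= ((P NOR T) XOR S)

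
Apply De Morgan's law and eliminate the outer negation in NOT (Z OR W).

NOT Z AND NOT W
De Morgan's: NOT(OR of terms) = AND of negations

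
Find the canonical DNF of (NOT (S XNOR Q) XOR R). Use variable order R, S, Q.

(NOT R AND NOT S AND Q) OR (NOT R AND S AND NOT Q) OR (R AND NOT S AND NOT Q) OR (R AND S AND Q)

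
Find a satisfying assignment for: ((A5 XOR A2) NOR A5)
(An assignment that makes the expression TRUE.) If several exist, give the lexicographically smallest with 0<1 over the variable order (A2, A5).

A2=0, A5=0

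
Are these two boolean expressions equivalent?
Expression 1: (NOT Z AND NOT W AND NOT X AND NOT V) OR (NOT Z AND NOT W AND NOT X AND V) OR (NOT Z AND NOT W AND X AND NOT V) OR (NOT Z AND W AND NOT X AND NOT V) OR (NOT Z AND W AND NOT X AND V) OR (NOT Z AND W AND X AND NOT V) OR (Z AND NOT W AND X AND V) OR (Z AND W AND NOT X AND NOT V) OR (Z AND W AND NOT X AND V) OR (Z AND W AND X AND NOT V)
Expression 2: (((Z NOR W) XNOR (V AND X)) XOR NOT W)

Yes, they are equivalent — the two output columns agree on all 16 assignments:
Z | W | X | V | Expression 1 | Expression 2
-------------------------------------------
0 | 0 | 0 | 0 | 1 | 1
0 | 0 | 0 | 1 | 1 | 1
0 | 0 | 1 | 0 | 1 | 1
0 | 0 | 1 | 1 | 0 | 0
0 | 1 | 0 | 0 | 1 | 1
0 | 1 | 0 | 1 | 1 | 1
0 | 1 | 1 | 0 | 1 | 1
0 | 1 | 1 | 1 | 0 | 0
1 | 0 | 0 | 0 | 0 | 0
1 | 0 | 0 | 1 | 0 | 0
1 | 0 | 1 | 0 | 0 | 0
1 | 0 | 1 | 1 | 1 | 1
1 | 1 | 0 | 0 | 1 | 1
1 | 1 | 0 | 1 | 1 | 1
1 | 1 | 1 | 0 | 1 | 1
1 | 1 | 1 | 1 | 0 | 0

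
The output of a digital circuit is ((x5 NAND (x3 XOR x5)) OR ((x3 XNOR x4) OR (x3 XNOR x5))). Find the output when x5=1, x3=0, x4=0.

Substituting: ((1 NAND (0 XOR 1)) OR ((0 XNOR 0) OR (0 XNOR 1)))
= 1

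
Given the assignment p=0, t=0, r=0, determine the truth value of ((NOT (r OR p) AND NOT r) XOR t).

Substituting: ((NOT (0 OR 0) AND NOT 0) XOR 0)
= 1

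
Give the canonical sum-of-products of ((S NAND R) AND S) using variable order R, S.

Σm(1) = (NOT R AND S)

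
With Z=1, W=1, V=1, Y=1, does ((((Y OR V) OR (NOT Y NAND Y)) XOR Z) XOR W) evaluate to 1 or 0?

Substituting: ((((1 OR 1) OR (NOT 1 NAND 1)) XOR 1) XOR 1)
= 1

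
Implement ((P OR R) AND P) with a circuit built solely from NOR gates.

((((P NOR R) NOR (P NOR R)) NOR ((P NOR R) NOR (P NOR R))) NOR (P NOR P))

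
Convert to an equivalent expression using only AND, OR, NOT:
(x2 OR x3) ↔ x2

((x2 OR x3) AND x2) OR (NOT (x2 OR x3) AND NOT x2)
(Biconditional = both true or both false)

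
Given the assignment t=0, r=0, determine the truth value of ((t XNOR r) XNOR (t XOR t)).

Substituting: ((0 XNOR 0) XNOR (0 XOR 0))
= 0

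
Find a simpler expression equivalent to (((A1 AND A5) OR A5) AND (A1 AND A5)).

By absorption (E AND (E OR v) = E):
= (A1 AND A5)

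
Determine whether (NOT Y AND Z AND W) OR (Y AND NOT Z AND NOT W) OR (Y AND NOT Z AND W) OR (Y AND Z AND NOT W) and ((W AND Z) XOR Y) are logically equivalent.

Yes, they are equivalent — the two output columns agree on all 8 assignments:
Y | Z | W | Expression 1 | Expression 2
---------------------------------------
0 | 0 | 0 | 0 | 0
0 | 0 | 1 | 0 | 0
0 | 1 | 0 | 0 | 0
0 | 1 | 1 | 1 | 1
1 | 0 | 0 | 1 | 1
1 | 0 | 1 | 1 | 1
1 | 1 | 0 | 1 | 1
1 | 1 | 1 | 0 | 0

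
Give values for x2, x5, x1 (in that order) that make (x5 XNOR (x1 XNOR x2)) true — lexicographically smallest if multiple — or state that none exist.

x2=0, x5=0, x1=1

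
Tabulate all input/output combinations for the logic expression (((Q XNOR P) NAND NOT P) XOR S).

S | Q | P | Output
------------------
0 | 0 | 0 | 0
0 | 0 | 1 | 1
0 | 1 | 0 | 1
0 | 1 | 1 | 1
1 | 0 | 0 | 1
1 | 0 | 1 | 0
1 | 1 | 0 | 0
1 | 1 | 1 | 0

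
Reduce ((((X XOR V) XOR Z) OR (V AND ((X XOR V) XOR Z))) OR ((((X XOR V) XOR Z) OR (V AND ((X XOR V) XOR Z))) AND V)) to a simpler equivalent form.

By absorption (E OR (E AND v) = E) then absorption (E OR (E AND v) = E):
= ((X XOR V) XOR Z)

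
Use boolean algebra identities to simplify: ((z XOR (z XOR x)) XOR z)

By XOR self-cancellation ((E XOR v) XOR v = E):
= (z XOR x)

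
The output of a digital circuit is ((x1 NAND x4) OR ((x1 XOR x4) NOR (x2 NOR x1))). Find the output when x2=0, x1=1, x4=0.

Substituting: ((1 NAND 0) OR ((1 XOR 0) NOR (0 NOR 1)))
= 1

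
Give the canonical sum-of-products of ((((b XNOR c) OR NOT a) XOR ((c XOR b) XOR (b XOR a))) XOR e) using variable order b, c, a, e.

Σm(0, 3, 5, 7, 8, 10, 13, 14) = (NOT b AND NOT c AND NOT a AND NOT e) OR (NOT b AND NOT c AND a AND e) OR (NOT b AND c AND NOT a AND e) OR (NOT b AND c AND a AND e) OR (b AND NOT c AND NOT a AND NOT e) OR (b AND NOT c AND a AND NOT e) OR (b AND c AND NOT a AND e) OR (b AND c AND a AND NOT e)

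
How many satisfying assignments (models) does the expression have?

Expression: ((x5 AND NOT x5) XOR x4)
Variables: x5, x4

Satisfying assignments: (0,1), (1,1)
Count: 2 out of 4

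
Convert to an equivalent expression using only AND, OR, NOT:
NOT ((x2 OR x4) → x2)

(x2 OR x4) AND NOT x2
(Negated implication: NOT(A → B) = A AND NOT B)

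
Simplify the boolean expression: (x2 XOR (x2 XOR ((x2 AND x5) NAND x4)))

By XOR self-cancellation ((E XOR v) XOR v = E):
= ((x2 AND x5) NAND x4)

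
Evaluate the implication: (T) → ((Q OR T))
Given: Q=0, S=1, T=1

Antecedent (T) = 1; consequent ((Q OR T)) = 1.
1 → 1 = 1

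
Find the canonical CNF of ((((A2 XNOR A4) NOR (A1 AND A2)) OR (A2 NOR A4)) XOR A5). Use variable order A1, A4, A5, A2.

(A1 OR A4 OR NOT A5 OR A2) AND (A1 OR A4 OR NOT A5 OR NOT A2) AND (A1 OR NOT A4 OR A5 OR NOT A2) AND (A1 OR NOT A4 OR NOT A5 OR A2) AND (NOT A1 OR A4 OR A5 OR NOT A2) AND (NOT A1 OR A4 OR NOT A5 OR A2) AND (NOT A1 OR NOT A4 OR A5 OR NOT A2) AND (NOT A1 OR NOT A4 OR NOT A5 OR A2)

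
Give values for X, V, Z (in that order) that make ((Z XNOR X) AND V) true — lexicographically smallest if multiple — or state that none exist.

X=0, V=1, Z=0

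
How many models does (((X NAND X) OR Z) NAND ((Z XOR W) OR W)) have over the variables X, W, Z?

Satisfying assignments: (0,0,0), (1,0,0), (1,1,0)
Count: 3 out of 8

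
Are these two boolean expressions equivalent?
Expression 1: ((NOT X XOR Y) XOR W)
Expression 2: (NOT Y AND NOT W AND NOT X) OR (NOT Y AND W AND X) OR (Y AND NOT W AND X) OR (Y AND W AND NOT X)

Yes, they are equivalent — the two output columns agree on all 8 assignments:
Y | W | X | Expression 1 | Expression 2
---------------------------------------
0 | 0 | 0 | 1 | 1
0 | 0 | 1 | 0 | 0
0 | 1 | 0 | 0 | 0
0 | 1 | 1 | 1 | 1
1 | 0 | 0 | 0 | 0
1 | 0 | 1 | 1 | 1
1 | 1 | 0 | 1 | 1
1 | 1 | 1 | 0 | 0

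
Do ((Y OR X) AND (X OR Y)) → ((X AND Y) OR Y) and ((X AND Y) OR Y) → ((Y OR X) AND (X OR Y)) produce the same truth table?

No, Converse is not equivalent to original (counterexample: X=1, Y=0)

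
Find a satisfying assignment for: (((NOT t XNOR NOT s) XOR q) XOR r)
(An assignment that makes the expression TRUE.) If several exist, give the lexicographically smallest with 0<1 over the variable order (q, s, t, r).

q=0, s=0, t=0, r=0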